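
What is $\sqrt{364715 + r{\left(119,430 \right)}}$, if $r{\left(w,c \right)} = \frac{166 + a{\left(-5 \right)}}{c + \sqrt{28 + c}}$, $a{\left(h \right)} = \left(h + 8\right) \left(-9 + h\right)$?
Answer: $\frac{\sqrt{156827574 + 364715 \sqrt{458}}}{\sqrt{430 + \sqrt{458}}} \approx 603.92$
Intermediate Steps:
$a{\left(h \right)} = \left(-9 + h\right) \left(8 + h\right)$ ($a{\left(h \right)} = \left(8 + h\right) \left(-9 + h\right) = \left(-9 + h\right) \left(8 + h\right)$)
$r{\left(w,c \right)} = \frac{124}{c + \sqrt{28 + c}}$ ($r{\left(w,c \right)} = \frac{166 - \left(67 - 25\right)}{c + \sqrt{28 + c}} = \frac{166 + \left(-72 + 25 + 5\right)}{c + \sqrt{28 + c}} = \frac{166 - 42}{c + \sqrt{28 + c}} = \frac{124}{c + \sqrt{28 + c}}$)
$\sqrt{364715 + r{\left(119,430 \right)}} = \sqrt{364715 + \frac{124}{430 + \sqrt{28 + 430}}} = \sqrt{364715 + \frac{124}{430 + \sqrt{458}}}$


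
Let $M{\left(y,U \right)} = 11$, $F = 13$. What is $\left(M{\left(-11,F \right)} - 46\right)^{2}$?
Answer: $1225$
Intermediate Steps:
$\left(M{\left(-11,F \right)} - 46\right)^{2} = \left(11 - 46\right)^{2} = \left(-35\right)^{2} = 1225$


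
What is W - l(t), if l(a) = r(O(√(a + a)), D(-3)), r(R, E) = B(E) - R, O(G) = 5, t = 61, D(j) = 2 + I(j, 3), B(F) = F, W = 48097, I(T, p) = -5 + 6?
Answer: 48099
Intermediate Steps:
I(T, p) = 1
D(j) = 3 (D(j) = 2 + 1 = 3)
r(R, E) = E - R
l(a) = -2 (l(a) = 3 - 1*5 = 3 - 5 = -2)
W - l(t) = 48097 - 1*(-2) = 48097 + 2 = 48099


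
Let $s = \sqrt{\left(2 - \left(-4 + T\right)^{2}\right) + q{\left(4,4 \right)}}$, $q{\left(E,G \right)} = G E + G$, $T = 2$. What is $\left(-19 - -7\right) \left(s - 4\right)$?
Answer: $48 - 36 \sqrt{2} \approx -2.9117$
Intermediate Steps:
$q{\left(E,G \right)} = G + E G$ ($q{\left(E,G \right)} = E G + G = G + E G$)
$s = 3 \sqrt{2}$ ($s = \sqrt{\left(2 - \left(-4 + 2\right)^{2}\right) + 4 \left(1 + 4\right)} = \sqrt{\left(2 - \left(-2\right)^{2}\right) + 4 \cdot 5} = \sqrt{\left(2 - 4\right) + 20} = \sqrt{-2 + 20} = \sqrt{18} = 3 \sqrt{2} \approx 4.2426$)
$\left(-19 - -7\right) \left(s - 4\right) = \left(-19 - -7\right) \left(3 \sqrt{2} - 4\right) = \left(-19 + 7\right) \left(-4 + 3 \sqrt{2}\right) = - 12 \left(-4 + 3 \sqrt{2}\right) = 48 - 36 \sqrt{2}$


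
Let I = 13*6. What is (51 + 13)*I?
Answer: 4992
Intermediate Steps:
I = 78
(51 + 13)*I = (51 + 13)*78 = 64*78 = 4992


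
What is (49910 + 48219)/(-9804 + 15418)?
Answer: 98129/5614 ≈ 17.479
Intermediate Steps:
(49910 + 48219)/(-9804 + 15418) = 98129/5614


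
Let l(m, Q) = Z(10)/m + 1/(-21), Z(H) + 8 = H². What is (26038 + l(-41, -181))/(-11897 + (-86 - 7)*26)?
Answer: -4483349/2465043 ≈ -1.8188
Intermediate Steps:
Z(H) = -8 + H²
l(m, Q) = -1/21 + 92/m (l(m, Q) = (-8 + 10²)/m + 1/(-21) = (-8 + 100)/m + 1*(-1/21) = 92/m - 1/21 = -1/21 + 92/m)
(26038 + l(-41, -181))/(-11897 + (-86 - 7)*26) = (26038 + (1/21)*(1932 - 1*(-41))/(-41))/(-11897 + (-86 - 7)*26) = (26038 + (1/21)*(-1/41)*(1932 + 41))/(-11897 - 93*26) = (26038 + (1/21)*(-1/41)*1973)/(-11897 - 2418) = (26038 - 1973/861)/(-14315) = (22416745/861)*(-1/14315) = -4483349/2465043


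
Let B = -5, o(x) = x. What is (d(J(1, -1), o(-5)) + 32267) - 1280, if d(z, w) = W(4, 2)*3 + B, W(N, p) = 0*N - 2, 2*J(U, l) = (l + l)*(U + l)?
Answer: 30976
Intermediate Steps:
J(U, l) = l*(U + l) (J(U, l) = ((l + l)*(U + l))/2 = ((2*l)*(U + l))/2 = (2*l*(U + l))/2 = l*(U + l))
W(N, p) = -2 (W(N, p) = 0 - 2 = -2)
d(z, w) = -11 (d(z, w) = -2*3 - 5 = -6 - 5 = -11)
(d(J(1, -1), o(-5)) + 32267) - 1280 = (-11 + 32267) - 1280 = 32256 - 1280 = 30976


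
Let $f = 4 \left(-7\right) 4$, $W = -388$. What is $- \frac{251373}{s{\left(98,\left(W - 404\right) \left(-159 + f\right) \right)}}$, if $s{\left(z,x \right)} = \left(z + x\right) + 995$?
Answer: $- \frac{251373}{215725} \approx -1.1652$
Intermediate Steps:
$f = -112$ ($f = \left(-28\right) 4 = -112$)
$s{\left(z,x \right)} = 995 + x + z$ ($s{\left(z,x \right)} = \left(x + z\right) + 995 = 995 + x + z$)
$- \frac{251373}{s{\left(98,\left(W - 404\right) \left(-159 + f\right) \right)}} = - \frac{251373}{995 + \left(-388 - 404\right) \left(-159 - 112\right) + 98} = - \frac{251373}{995 - -214632 + 98} = - \frac{251373}{995 + 214632 + 98} = - \frac{251373}{215725}$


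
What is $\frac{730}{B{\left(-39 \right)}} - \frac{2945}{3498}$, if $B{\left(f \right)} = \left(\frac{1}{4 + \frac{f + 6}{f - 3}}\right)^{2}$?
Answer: $\frac{1432782980}{85701} \approx 16718.0$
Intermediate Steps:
$B{\left(f \right)} = \frac{1}{\left(4 + \frac{6 + f}{-3 + f}\right)^{2}}$ ($B{\left(f \right)} = \left(\frac{1}{4 + \frac{6 + f}{-3 + f}}\right)^{2} = \frac{1}{\left(4 + \frac{6 + f}{-3 + f}\right)^{2}}$)
$\frac{730}{B{\left(-39 \right)}} - \frac{2945}{3498} = \frac{730}{\frac{1}{\left(-6 + 5 \left(-39\right)\right)^{2}} \left(-3 - 39\right)^{2}} - \frac{2945}{3498} = \frac{730}{\frac{1}{\left(-6 - 195\right)^{2}} \left(-42\right)^{2}} - \frac{2945}{3498} = \frac{730}{\frac{1}{40401} \cdot 1764} - \frac{2945}{3498} = \frac{730}{\frac{196}{4489}} - \frac{2945}{3498} = 730 \cdot \frac{4489}{196} - \frac{2945}{3498} = \frac{1638485}{98} - \frac{2945}{3498} = \frac{1432782980}{85701}$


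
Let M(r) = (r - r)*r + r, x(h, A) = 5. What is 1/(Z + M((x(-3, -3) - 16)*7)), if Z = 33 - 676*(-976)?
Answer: 1/659732 ≈ 1.5158e-6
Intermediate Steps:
M(r) = r (M(r) = 0*r + r = 0 + r = r)
Z = 659809 (Z = 33 + 659776 = 659809)
1/(Z + M((x(-3, -3) - 16)*7)) = 1/(659809 + (5 - 16)*7) = 1/(659809 - 11*7) = 1/(659809 - 77) = 1/659732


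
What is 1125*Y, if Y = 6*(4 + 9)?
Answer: 87750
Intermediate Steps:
Y = 78 (Y = 6*13 = 78)
1125*Y = 1125*78 = 87750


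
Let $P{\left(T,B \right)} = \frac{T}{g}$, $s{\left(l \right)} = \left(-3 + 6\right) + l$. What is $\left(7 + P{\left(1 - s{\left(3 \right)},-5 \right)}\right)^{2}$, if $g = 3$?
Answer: $\frac{256}{9} \approx 28.444$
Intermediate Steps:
$s{\left(l \right)} = 3 + l$
$P{\left(T,B \right)} = \frac{T}{3}$
$\left(7 + P{\left(1 - s{\left(3 \right)},-5 \right)}\right)^{2} = \left(7 + \frac{1 - \left(3 + 3\right)}{3}\right)^{2} = \left(7 + \frac{1 - 6}{3}\right)^{2} = \left(7 + \frac{1}{3} \left(-5\right)\right)^{2} = \left(7 - \frac{5}{3}\right)^{2} = \left(\frac{16}{3}\right)^{2} = \frac{256}{9}$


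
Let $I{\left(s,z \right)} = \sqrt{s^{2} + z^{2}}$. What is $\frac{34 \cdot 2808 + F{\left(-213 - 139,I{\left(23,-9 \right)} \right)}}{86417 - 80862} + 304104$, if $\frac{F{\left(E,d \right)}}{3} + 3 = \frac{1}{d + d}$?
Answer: $\frac{1689393183}{5555} + \frac{3 \sqrt{610}}{6777100} \approx 3.0412 \cdot 10^{5}$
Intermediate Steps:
$F{\left(E,d \right)} = -9 + \frac{3}{2 d}$ ($F{\left(E,d \right)} = -9 + \frac{3}{d + d} = -9 + \frac{3}{2 d}$)
$\frac{34 \cdot 2808 + F{\left(-213 - 139,I{\left(23,-9 \right)} \right)}}{86417 - 80862} + 304104 = \frac{34 \cdot 2808 - \left(9 - \frac{3}{2 \sqrt{23^{2} + \left(-9\right)^{2}}}\right)}{86417 - 80862} + 304104 = \frac{95472 - \left(9 - \frac{3}{2 \sqrt{529 + 81}}\right)}{5555} + 304104 = \left(95472 - \left(9 - \frac{3}{2 \sqrt{610}}\right)\right) \frac{1}{5555} + 304104 = \left(95472 - \left(9 - \frac{3 \frac{\sqrt{610}}{610}}{2}\right)\right) \frac{1}{5555} + 304104 = \left(95472 - \left(9 - \frac{3 \sqrt{610}}{1220}\right)\right) \frac{1}{5555} + 304104 = \left(95463 + \frac{3 \sqrt{610}}{1220}\right) \frac{1}{5555} + 304104 = \left(\frac{95463}{5555} + \frac{3 \sqrt{610}}{6777100}\right) + 304104 = \frac{1689393183}{5555} + \frac{3 \sqrt{610}}{6777100}$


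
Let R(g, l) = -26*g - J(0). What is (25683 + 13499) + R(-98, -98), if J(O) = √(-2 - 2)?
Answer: 41730 - 2*I ≈ 41730.0 - 2.0*I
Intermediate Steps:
J(O) = 2*I (J(O) = √(-4) = 2*I)
R(g, l) = -26*g - 2*I
(25683 + 13499) + R(-98, -98) = (25683 + 13499) + (-26*(-98) - 2*I) = 39182 + (2548 - 2*I) = 41730 - 2*I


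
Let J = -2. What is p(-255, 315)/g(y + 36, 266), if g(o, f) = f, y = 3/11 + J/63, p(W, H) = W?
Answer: -255/266 ≈ -0.95865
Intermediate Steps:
y = 167/693 (y = 3/11 - 2/63 = 167/693 ≈ 0.24098)
p(-255, 315)/g(y + 36, 266) = -255/266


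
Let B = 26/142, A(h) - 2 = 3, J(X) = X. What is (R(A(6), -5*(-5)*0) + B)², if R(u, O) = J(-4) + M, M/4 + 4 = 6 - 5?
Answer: 1261129/5041 ≈ 250.17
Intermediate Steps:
M = -12 (M = -16 + 4*(6 - 5) = -16 + 4*1 = -16 + 4 = -12)
A(h) = 5 (A(h) = 2 + 3 = 5)
R(u, O) = -16 (R(u, O) = -4 - 12 = -16)
B = 13/71 (B = 26*(1/142) = 13/71 ≈ 0.18310)
(R(A(6), -5*(-5)*0) + B)² = (-16 + 13/71)² = (-1123/71)² = 1261129/5041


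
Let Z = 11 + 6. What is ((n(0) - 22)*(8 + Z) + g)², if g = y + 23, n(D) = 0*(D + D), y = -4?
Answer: 281961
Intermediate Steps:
n(D) = 0 (n(D) = 0*(2*D) = 0)
Z = 17
g = 19 (g = -4 + 23 = 19)
((n(0) - 22)*(8 + Z) + g)² = ((0 - 22)*(8 + 17) + 19)² = (-22*25 + 19)² = (-550 + 19)² = (-531)² = 281961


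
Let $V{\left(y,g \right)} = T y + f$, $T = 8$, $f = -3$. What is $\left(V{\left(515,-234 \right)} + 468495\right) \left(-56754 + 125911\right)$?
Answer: $32684428084$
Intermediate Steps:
$V{\left(y,g \right)} = -3 + 8 y$ ($V{\left(y,g \right)} = 8 y - 3 = -3 + 8 y$)
$\left(V{\left(515,-234 \right)} + 468495\right) \left(-56754 + 125911\right) = \left(\left(-3 + 8 \cdot 515\right) + 468495\right) \left(-56754 + 125911\right) = \left(\left(-3 + 4120\right) + 468495\right) 69157 = \left(4117 + 468495\right) 69157 = 472612 \cdot 69157 = 32684428084$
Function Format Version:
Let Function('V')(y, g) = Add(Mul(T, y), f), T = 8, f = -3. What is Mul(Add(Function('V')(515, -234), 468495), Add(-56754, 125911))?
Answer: 32684428084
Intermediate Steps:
Function('V')(y, g) = Add(-3, Mul(8, y)) (Function('V')(y, g) = Add(Mul(8, y), -3) = Add(-3, Mul(8, y)))
Mul(Add(Function('V')(515, -234), 468495), Add(-56754, 125911)) = Mul(Add(Add(-3, Mul(8, 515)), 468495), Add(-56754, 125911)) = Mul(Add(Add(-3, 4120), 468495), 69157) = Mul(Add(4117, 468495), 69157) = Mul(472612, 69157) = 32684428084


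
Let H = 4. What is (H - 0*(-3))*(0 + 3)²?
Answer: 36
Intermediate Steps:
(H - 0*(-3))*(0 + 3)² = (4 - 0*(-3))*(0 + 3)² = (4 - 1*0)*3² = (4 + 0)*9 = 4*9 = 36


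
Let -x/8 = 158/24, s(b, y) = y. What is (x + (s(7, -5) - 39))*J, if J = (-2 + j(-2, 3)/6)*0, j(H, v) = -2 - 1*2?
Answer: 0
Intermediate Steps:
x = -158/3 (x = -1264/24 = -8*79/12 = -158/3 ≈ -52.667)
j(H, v) = -4 (j(H, v) = -2 - 2 = -4)
J = 0 (J = (-2 - 4/6)*0 = (-2 - 4*⅙)*0 = (-2 - ⅔)*0 = -8/3*0 = 0)
(x + (s(7, -5) - 39))*J = (-158/3 + (-5 - 39))*0 = (-158/3 - 44)*0 = -290/3*0 = 0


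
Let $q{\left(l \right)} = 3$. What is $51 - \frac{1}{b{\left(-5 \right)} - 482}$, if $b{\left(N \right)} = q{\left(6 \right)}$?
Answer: $\frac{24430}{479} \approx 51.002$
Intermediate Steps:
$b{\left(N \right)} = 3$
$51 - \frac{1}{b{\left(-5 \right)} - 482} = 51 - \frac{1}{3 - 482} = 51 - \frac{1}{-479} = 51 - - \frac{1}{479} = 51 + \frac{1}{479} = \frac{24430}{479}$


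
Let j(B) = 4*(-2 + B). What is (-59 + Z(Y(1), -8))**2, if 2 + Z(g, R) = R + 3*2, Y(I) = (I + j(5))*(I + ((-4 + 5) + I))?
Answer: 3969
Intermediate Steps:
j(B) = -8 + 4*B
Y(I) = (1 + 2*I)*(12 + I) (Y(I) = (I + (-8 + 4*5))*(I + ((-4 + 5) + I)) = (I + (-8 + 20))*(I + (1 + I)) = (I + 12)*(1 + 2*I) = (12 + I)*(1 + 2*I) = (1 + 2*I)*(12 + I))
Z(g, R) = 4 + R (Z(g, R) = -2 + (R + 3*2) = -2 + (R + 6) = -2 + (6 + R) = 4 + R)
(-59 + Z(Y(1), -8))**2 = (-59 + (4 - 8))**2 = (-59 - 4)**2 = (-63)**2 = 3969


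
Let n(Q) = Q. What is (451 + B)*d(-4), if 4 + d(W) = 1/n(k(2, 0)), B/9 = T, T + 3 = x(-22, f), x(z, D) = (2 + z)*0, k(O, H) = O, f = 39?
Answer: -1484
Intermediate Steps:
x(z, D) = 0
T = -3 (T = -3 + 0 = -3)
B = -27 (B = 9*(-3) = -27)
d(W) = -7/2 (d(W) = -4 + 1/2 = -7/2)
(451 + B)*d(-4) = (451 - 27)*(-7/2) = 424*(-7/2) = -1484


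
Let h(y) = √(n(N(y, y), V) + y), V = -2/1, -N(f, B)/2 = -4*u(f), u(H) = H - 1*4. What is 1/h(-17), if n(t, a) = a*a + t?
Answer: -I*√181/181 ≈ -0.074329*I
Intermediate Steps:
u(H) = -4 + H (u(H) = H - 4 = -4 + H)
N(f, B) = -32 + 8*f (N(f, B) = -(-8)*(-4 + f) = -2*(16 - 4*f) = -32 + 8*f)
V = -2 (V = -2*1 = -2)
n(t, a) = t + a² (n(t, a) = a² + t = t + a²)
h(y) = √(-28 + 9*y) (h(y) = √(((-32 + 8*y) + (-2)²) + y) = √(((-32 + 8*y) + 4) + y) = √((-28 + 8*y) + y) = √(-28 + 9*y))
1/h(-17) = 1/(√(-28 + 9*(-17))) = 1/(√(-28 - 153)) = 1/(√(-181)) = 1/(I*√181) = -I*√181/181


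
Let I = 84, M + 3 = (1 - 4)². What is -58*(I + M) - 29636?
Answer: -34856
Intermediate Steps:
M = 6 (M = -3 + (1 - 4)² = -3 + (-3)² = -3 + 9 = 6)
-58*(I + M) - 29636 = -58*(84 + 6) - 29636 = -58*90 - 29636 = -5220 - 29636 = -34856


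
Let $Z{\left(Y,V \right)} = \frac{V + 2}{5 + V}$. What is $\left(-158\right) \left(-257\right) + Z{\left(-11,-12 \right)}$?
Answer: $\frac{284252}{7} \approx 40607.0$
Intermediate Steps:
$Z{\left(Y,V \right)} = \frac{2 + V}{5 + V}$
$\left(-158\right) \left(-257\right) + Z{\left(-11,-12 \right)} = \left(-158\right) \left(-257\right) + \frac{2 - 12}{5 - 12} = 40606 + \frac{1}{-7} \left(-10\right) = 40606 - - \frac{10}{7} = 40606 + \frac{10}{7} = \frac{284252}{7}$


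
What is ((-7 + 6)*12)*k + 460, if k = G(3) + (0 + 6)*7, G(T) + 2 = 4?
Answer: -68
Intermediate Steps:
G(T) = 2 (G(T) = -2 + 4 = 2)
k = 44 (k = 2 + (0 + 6)*7 = 2 + 6*7 = 2 + 42 = 44)
((-7 + 6)*12)*k + 460 = ((-7 + 6)*12)*44 + 460 = -1*12*44 + 460 = -12*44 + 460 = -528 + 460 = -68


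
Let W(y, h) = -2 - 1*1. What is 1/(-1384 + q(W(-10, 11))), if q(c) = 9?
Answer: -1/1375 ≈ -0.00072727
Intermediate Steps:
W(y, h) = -3 (W(y, h) = -2 - 1 = -3)
1/(-1384 + q(W(-10, 11))) = 1/(-1384 + 9) = 1/(-1375) = -1/1375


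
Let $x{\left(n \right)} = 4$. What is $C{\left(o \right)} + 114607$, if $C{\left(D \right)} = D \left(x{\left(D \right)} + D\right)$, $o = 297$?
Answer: $204004$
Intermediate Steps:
$C{\left(D \right)} = D \left(4 + D\right)$
$C{\left(o \right)} + 114607 = 297 \left(4 + 297\right) + 114607 = 297 \cdot 301 + 114607 = 89397 + 114607 = 204004$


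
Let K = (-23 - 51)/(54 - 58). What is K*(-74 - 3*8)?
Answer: -1813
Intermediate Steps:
K = 37/2 (K = -74/(-4) = -74*(-1/4) = 37/2 ≈ 18.500)
K*(-74 - 3*8) = 37*(-74 - 3*8)/2 = 37*(-74 - 24)/2 = (37/2)*(-98) = -1813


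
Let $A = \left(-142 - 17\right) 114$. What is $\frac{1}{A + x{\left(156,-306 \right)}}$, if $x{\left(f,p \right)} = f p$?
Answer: $- \frac{1}{65862} \approx -1.5183 \cdot 10^{-5}$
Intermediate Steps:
$A = -18126$ ($A = \left(-159\right) 114 = -18126$)
$\frac{1}{A + x{\left(156,-306 \right)}} = \frac{1}{-18126 + 156 \left(-306\right)} = \frac{1}{-18126 - 47736} = \frac{1}{-65862} = - \frac{1}{65862}$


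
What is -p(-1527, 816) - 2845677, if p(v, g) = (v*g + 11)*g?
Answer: 1013907459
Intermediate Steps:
p(v, g) = g*(11 + g*v) (p(v, g) = (g*v + 11)*g = (11 + g*v)*g = g*(11 + g*v))
-p(-1527, 816) - 2845677 = -816*(11 + 816*(-1527)) - 2845677 = -816*(11 - 1246032) - 2845677 = -816*(-1246021) - 2845677 = -1*(-1016753136) - 2845677 = 1016753136 - 2845677 = 1013907459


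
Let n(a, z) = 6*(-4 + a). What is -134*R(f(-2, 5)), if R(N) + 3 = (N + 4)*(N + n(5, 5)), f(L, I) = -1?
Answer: -1608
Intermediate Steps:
n(a, z) = -24 + 6*a
R(N) = -3 + (4 + N)*(6 + N) (R(N) = -3 + (N + 4)*(N + (-24 + 6*5)) = -3 + (4 + N)*(N + (-24 + 30)) = -3 + (4 + N)*(N + 6) = -3 + (4 + N)*(6 + N))
-134*R(f(-2, 5)) = -134*(21 + (-1)² + 10*(-1)) = -134*(21 + 1 - 10) = -134*12 = -1608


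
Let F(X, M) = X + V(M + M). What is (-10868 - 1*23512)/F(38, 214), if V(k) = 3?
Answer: -34380/41 ≈ -838.54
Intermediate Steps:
F(X, M) = 3 + X (F(X, M) = X + 3 = 3 + X)
(-10868 - 1*23512)/F(38, 214) = (-10868 - 1*23512)/(3 + 38) = (-10868 - 23512)/41 = -34380*1/41 = -34380/41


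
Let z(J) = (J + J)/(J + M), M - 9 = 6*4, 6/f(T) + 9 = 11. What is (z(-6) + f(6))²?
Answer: 529/81 ≈ 6.5309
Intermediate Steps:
f(T) = 3 (f(T) = 6/(-9 + 11) = 6/2 = 6*(½) = 3)
M = 33 (M = 9 + 6*4 = 9 + 24 = 33)
z(J) = 2*J/(33 + J) (z(J) = (J + J)/(J + 33) = (2*J)/(33 + J) = 2*J/(33 + J))
(z(-6) + f(6))² = (2*(-6)/(33 - 6) + 3)² = (2*(-6)/27 + 3)² = (2*(-6)*(1/27) + 3)² = (-4/9 + 3)² = (23/9)² = 529/81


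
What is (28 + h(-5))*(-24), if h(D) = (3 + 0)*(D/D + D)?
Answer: -384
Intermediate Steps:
h(D) = 3 + 3*D (h(D) = 3*(1 + D) = 3 + 3*D)
(28 + h(-5))*(-24) = (28 + (3 + 3*(-5)))*(-24) = (28 + (3 - 15))*(-24) = (28 - 12)*(-24) = 16*(-24) = -384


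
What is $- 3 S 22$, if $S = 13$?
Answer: $-858$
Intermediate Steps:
$- 3 S 22 = \left(-3\right) 13 \cdot 22 = \left(-39\right) 22 = -858$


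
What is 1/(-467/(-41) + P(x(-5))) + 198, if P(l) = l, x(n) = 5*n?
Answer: 110443/558 ≈ 197.93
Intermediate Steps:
1/(-467/(-41) + P(x(-5))) + 198 = 1/(-467/(-41) + 5*(-5)) + 198 = 1/(-467*(-1/41) - 25) + 198 = 1/(467/41 - 25) + 198 = 1/(-558/41) + 198 = -41/558 + 198 = 110443/558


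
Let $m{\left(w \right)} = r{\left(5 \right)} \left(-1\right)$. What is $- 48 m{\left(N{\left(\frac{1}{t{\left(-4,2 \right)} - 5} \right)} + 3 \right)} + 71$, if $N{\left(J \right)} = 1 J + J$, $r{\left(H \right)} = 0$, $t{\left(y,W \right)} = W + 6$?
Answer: $71$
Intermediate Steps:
$t{\left(y,W \right)} = 6 + W$
$N{\left(J \right)} = 2 J$ ($N{\left(J \right)} = J + J = 2 J$)
$m{\left(w \right)} = 0$ ($m{\left(w \right)} = 0 \left(-1\right) = 0$)
$- 48 m{\left(N{\left(\frac{1}{t{\left(-4,2 \right)} - 5} \right)} + 3 \right)} + 71 = \left(-48\right) 0 + 71 = 0 + 71 = 71$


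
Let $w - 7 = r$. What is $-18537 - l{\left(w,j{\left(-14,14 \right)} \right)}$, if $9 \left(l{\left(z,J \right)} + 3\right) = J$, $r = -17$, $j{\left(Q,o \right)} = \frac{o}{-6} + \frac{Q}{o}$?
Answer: $- \frac{500408}{27} \approx -18534.0$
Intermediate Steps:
$j{\left(Q,o \right)} = - \frac{o}{6} + \frac{Q}{o}$ ($j{\left(Q,o \right)} = o \left(- \frac{1}{6}\right) + \frac{Q}{o} = - \frac{o}{6} + \frac{Q}{o}$)
$w = -10$ ($w = 7 - 17 = -10$)
$l{\left(z,J \right)} = -3 + \frac{J}{9}$
$-18537 - l{\left(w,j{\left(-14,14 \right)} \right)} = -18537 - \left(-3 + \frac{\left(- \frac{1}{6}\right) 14 - \frac{14}{14}}{9}\right) = -18537 - \left(-3 + \frac{- \frac{7}{3} - 1}{9}\right) = -18537 - \left(-3 + \frac{1}{9} \left(- \frac{10}{3}\right)\right) = -18537 - \left(-3 - \frac{10}{27}\right) = -18537 - - \frac{91}{27} = -18537 + \frac{91}{27} = - \frac{500408}{27}$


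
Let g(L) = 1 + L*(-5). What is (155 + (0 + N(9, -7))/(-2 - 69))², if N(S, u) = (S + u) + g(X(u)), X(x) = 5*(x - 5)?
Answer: 114532804/5041 ≈ 22720.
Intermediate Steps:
X(x) = -25 + 5*x (X(x) = 5*(-5 + x) = -25 + 5*x)
g(L) = 1 - 5*L
N(S, u) = 126 + S - 24*u (N(S, u) = (S + u) + (1 - 5*(-25 + 5*u)) = (S + u) + (1 + (125 - 25*u)) = (S + u) + (126 - 25*u) = 126 + S - 24*u)
(155 + (0 + N(9, -7))/(-2 - 69))² = (155 + (0 + (126 + 9 - 24*(-7)))/(-2 - 69))² = (155 + (0 + (126 + 9 + 168))/(-71))² = (155 + (0 + 303)*(-1/71))² = (155 + 303*(-1/71))² = (155 - 303/71)² = (10702/71)² = 114532804/5041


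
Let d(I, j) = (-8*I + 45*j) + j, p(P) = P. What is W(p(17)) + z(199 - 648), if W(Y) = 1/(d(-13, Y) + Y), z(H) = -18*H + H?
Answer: 6892600/903 ≈ 7633.0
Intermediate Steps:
z(H) = -17*H
d(I, j) = -8*I + 46*j
W(Y) = 1/(104 + 47*Y) (W(Y) = 1/((-8*(-13) + 46*Y) + Y) = 1/((104 + 46*Y) + Y) = 1/(104 + 47*Y))
W(p(17)) + z(199 - 648) = 1/(104 + 47*17) - 17*(199 - 648) = 1/(104 + 799) - 17*(-449) = 1/903 + 7633 = 6892600/903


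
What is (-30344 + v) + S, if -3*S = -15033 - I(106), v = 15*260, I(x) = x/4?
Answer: -128545/6 ≈ -21424.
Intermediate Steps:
I(x) = x/4 (I(x) = x*(¼) = x/4)
v = 3900
S = 30119/6 (S = -(-15033 - 106/4)/3 = -(-15033 - 1*53/2)/3 = -(-15033 - 53/2)/3 = -⅓*(-30119/2) = 30119/6 ≈ 5019.8)
(-30344 + v) + S = (-30344 + 3900) + 30119/6 = -26444 + 30119/6 = -128545/6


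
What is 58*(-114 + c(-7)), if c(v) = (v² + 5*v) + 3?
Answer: -5626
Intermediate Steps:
c(v) = 3 + v² + 5*v
58*(-114 + c(-7)) = 58*(-114 + (3 + (-7)² + 5*(-7))) = 58*(-114 + (3 + 49 - 35)) = 58*(-114 + 17) = 58*(-97) = -5626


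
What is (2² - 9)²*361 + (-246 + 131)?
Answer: 8910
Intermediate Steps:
(2² - 9)²*361 + (-246 + 131) = (4 - 9)²*361 - 115 = (-5)²*361 - 115 = 25*361 - 115 = 9025 - 115 = 8910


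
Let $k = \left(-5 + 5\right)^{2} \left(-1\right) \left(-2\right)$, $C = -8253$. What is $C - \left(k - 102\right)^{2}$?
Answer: $-18657$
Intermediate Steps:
$k = 0$ ($k = 0^{2} \left(-1\right) \left(-2\right) = 0 \left(-1\right) \left(-2\right) = 0 \left(-2\right) = 0$)
$C - \left(k - 102\right)^{2} = -8253 - \left(0 - 102\right)^{2} = -8253 - \left(-102\right)^{2} = -8253 - 10404 = -18657$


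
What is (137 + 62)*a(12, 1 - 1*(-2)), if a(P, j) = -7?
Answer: -1393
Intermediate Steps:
(137 + 62)*a(12, 1 - 1*(-2)) = (137 + 62)*(-7) = 199*(-7) = -1393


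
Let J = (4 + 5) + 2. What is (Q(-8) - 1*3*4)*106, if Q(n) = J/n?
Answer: -5671/4 ≈ -1417.8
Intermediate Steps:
J = 11 (J = 9 + 2 = 11)
Q(n) = 11/n
(Q(-8) - 1*3*4)*106 = (11/(-8) - 1*3*4)*106 = (11*(-⅛) - 3*4)*106 = (-11/8 - 12)*106 = -107/8*106 = -5671/4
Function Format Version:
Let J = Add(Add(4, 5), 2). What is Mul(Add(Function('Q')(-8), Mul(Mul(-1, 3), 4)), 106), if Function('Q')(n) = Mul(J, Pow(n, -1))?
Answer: Rational(-5671, 4) ≈ -1417.8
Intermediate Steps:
J = 11 (J = Add(9, 2) = 11)
Function('Q')(n) = Mul(11, Pow(n, -1))
Mul(Add(Function('Q')(-8), Mul(Mul(-1, 3), 4)), 106) = Mul(Add(Mul(11, Pow(-8, -1)), Mul(Mul(-1, 3), 4)), 106) = Mul(Add(Mul(11, Rational(-1, 8)), Mul(-3, 4)), 106) = Mul(Add(Rational(-11, 8), -12), 106) = Mul(Rational(-107, 8), 106) = Rational(-5671, 4)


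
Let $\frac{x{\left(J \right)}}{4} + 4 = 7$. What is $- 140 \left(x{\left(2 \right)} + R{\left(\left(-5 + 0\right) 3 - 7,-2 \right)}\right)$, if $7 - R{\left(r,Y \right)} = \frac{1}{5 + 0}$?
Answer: $-2632$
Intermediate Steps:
$R{\left(r,Y \right)} = \frac{34}{5}$ ($R{\left(r,Y \right)} = 7 - \frac{1}{5 + 0} = 7 - \frac{1}{5} = \frac{34}{5}$)
$x{\left(J \right)} = 12$ ($x{\left(J \right)} = -16 + 4 \cdot 7 = -16 + 28 = 12$)
$- 140 \left(x{\left(2 \right)} + R{\left(\left(-5 + 0\right) 3 - 7,-2 \right)}\right) = - 140 \left(12 + \frac{34}{5}\right) = \left(-140\right) \frac{94}{5} = -2632$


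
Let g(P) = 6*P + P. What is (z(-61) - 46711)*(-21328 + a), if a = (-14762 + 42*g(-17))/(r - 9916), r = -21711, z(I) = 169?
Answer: 31393551541632/31627 ≈ 9.9262e+8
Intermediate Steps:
g(P) = 7*P
a = 19760/31627 (a = (-14762 + 42*(7*(-17)))/(-21711 - 9916) = (-14762 + 42*(-119))/(-31627) = (-14762 - 4998)*(-1/31627) = -19760*(-1/31627) = 19760/31627 ≈ 0.62478)
(z(-61) - 46711)*(-21328 + a) = (169 - 46711)*(-21328 + 19760/31627) = -46542*(-674520896/31627) = 31393551541632/31627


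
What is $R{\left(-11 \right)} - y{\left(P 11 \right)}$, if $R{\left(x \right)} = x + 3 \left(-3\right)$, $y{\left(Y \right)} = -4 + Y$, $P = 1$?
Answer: $-27$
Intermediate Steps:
$R{\left(x \right)} = -9 + x$ ($R{\left(x \right)} = x - 9 = -9 + x$)
$R{\left(-11 \right)} - y{\left(P 11 \right)} = \left(-9 - 11\right) - \left(-4 + 1 \cdot 11\right) = -20 - \left(-4 + 11\right) = -20 - 7 = -27$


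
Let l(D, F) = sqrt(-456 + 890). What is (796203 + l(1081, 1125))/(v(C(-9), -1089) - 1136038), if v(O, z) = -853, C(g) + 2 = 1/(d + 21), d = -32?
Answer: -796203/1136891 - sqrt(434)/1136891 ≈ -0.70035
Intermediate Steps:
C(g) = -23/11 (C(g) = -2 + 1/(-32 + 21) = -2 + 1/(-11) = -2 - 1/11 = -23/11)
l(D, F) = sqrt(434)
(796203 + l(1081, 1125))/(v(C(-9), -1089) - 1136038) = (796203 + sqrt(434))/(-853 - 1136038) = (796203 + sqrt(434))/(-1136891) = (796203 + sqrt(434))*(-1/1136891) = -796203/1136891 - sqrt(434)/1136891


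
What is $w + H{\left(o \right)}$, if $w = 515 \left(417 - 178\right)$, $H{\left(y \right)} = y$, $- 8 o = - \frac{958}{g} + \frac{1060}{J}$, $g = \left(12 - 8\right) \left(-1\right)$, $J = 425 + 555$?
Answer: $\frac{96475063}{784} \approx 1.2305 \cdot 10^{5}$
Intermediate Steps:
$J = 980$
$g = -4$ ($g = 4 \left(-1\right) = -4$)
$o = - \frac{23577}{784}$ ($o = - \frac{- \frac{958}{-4} + \frac{1060}{980}}{8} = - \frac{\left(-958\right) \left(- \frac{1}{4}\right) + 1060 \cdot \frac{1}{980}}{8} = - \frac{\frac{479}{2} + \frac{53}{49}}{8} = \left(- \frac{1}{8}\right) \frac{23577}{98} = - \frac{23577}{784} \approx -30.073$)
$w = 123085$ ($w = 515 \cdot 239 = 123085$)
$w + H{\left(o \right)} = 123085 - \frac{23577}{784} = \frac{96475063}{784}$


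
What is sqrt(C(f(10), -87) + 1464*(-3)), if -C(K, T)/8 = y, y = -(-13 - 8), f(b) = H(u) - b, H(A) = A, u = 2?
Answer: 4*I*sqrt(285) ≈ 67.528*I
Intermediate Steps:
f(b) = 2 - b
y = 21 (y = -1*(-21) = 21)
C(K, T) = -168 (C(K, T) = -8*21 = -168)
sqrt(C(f(10), -87) + 1464*(-3)) = sqrt(-168 + 1464*(-3)) = sqrt(-168 - 4392) = sqrt(-4560) = 4*I*sqrt(285)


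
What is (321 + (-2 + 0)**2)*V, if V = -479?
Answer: -155675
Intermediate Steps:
(321 + (-2 + 0)**2)*V = (321 + (-2 + 0)**2)*(-479) = (321 + (-2)**2)*(-479) = (321 + 4)*(-479) = 325*(-479) = -155675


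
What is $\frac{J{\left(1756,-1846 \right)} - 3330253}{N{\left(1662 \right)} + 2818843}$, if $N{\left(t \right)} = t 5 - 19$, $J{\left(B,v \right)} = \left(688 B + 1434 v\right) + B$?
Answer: $- \frac{4767533}{2827134} \approx -1.6863$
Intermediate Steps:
$J{\left(B,v \right)} = 689 B + 1434 v$
$N{\left(t \right)} = -19 + 5 t$ ($N{\left(t \right)} = 5 t - 19 = -19 + 5 t$)
$\frac{J{\left(1756,-1846 \right)} - 3330253}{N{\left(1662 \right)} + 2818843} = \frac{\left(689 \cdot 1756 + 1434 \left(-1846\right)\right) - 3330253}{\left(-19 + 5 \cdot 1662\right) + 2818843} = \frac{\left(1209884 - 2647164\right) - 3330253}{\left(-19 + 8310\right) + 2818843} = \frac{-1437280 - 3330253}{8291 + 2818843} = - \frac{4767533}{2827134}$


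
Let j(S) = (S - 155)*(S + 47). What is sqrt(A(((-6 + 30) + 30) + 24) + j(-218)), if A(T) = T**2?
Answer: 3*sqrt(7763) ≈ 264.32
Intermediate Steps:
j(S) = (-155 + S)*(47 + S)
sqrt(A(((-6 + 30) + 30) + 24) + j(-218)) = sqrt((((-6 + 30) + 30) + 24)**2 + (-7285 + (-218)**2 - 108*(-218))) = sqrt(((24 + 30) + 24)**2 + (-7285 + 47524 + 23544)) = sqrt((54 + 24)**2 + 63783) = sqrt(78**2 + 63783) = sqrt(6084 + 63783) = sqrt(69867) = 3*sqrt(7763)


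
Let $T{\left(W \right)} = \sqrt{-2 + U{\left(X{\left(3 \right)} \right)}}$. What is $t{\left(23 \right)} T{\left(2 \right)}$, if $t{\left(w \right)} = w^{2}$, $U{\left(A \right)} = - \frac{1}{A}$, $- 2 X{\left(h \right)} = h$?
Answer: $\frac{1058 i \sqrt{3}}{3} \approx 610.84 i$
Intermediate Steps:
$X{\left(h \right)} = - \frac{h}{2}$
$T{\left(W \right)} = \frac{2 i \sqrt{3}}{3}$ ($T{\left(W \right)} = \sqrt{-2 - \frac{1}{\left(- \frac{1}{2}\right) 3}} = \sqrt{-2 - \frac{1}{- \frac{3}{2}}} = \sqrt{-2 - - \frac{2}{3}} = \sqrt{-2 + \frac{2}{3}} = \sqrt{- \frac{4}{3}} = \frac{2 i \sqrt{3}}{3}$)
$t{\left(23 \right)} T{\left(2 \right)} = 23^{2} \frac{2 i \sqrt{3}}{3} = 529 \frac{2 i \sqrt{3}}{3} = \frac{1058 i \sqrt{3}}{3}$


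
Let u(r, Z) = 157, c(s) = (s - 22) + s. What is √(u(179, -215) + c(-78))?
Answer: I*√21 ≈ 4.5826*I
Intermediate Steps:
c(s) = -22 + 2*s (c(s) = (-22 + s) + s = -22 + 2*s)
√(u(179, -215) + c(-78)) = √(157 + (-22 + 2*(-78))) = √(157 + (-22 - 156)) = √(157 - 178) = √(-21) = I*√21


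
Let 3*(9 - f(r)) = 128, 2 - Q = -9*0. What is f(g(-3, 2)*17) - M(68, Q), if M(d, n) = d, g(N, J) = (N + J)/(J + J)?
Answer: -305/3 ≈ -101.67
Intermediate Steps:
g(N, J) = (J + N)/(2*J) (g(N, J) = (J + N)/((2*J)) = (J + N)*(1/(2*J)) = (J + N)/(2*J))
Q = 2 (Q = 2 - (-9)*0 = 2 - 1*0 = 2 + 0 = 2)
f(r) = -101/3 (f(r) = 9 - 1/3*128 = 9 - 128/3 = -101/3)
f(g(-3, 2)*17) - M(68, Q) = -101/3 - 1*68 = -101/3 - 68 = -305/3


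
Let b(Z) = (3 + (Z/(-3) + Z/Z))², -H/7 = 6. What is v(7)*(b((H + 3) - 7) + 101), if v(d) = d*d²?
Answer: 1465639/9 ≈ 1.6285e+5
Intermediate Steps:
H = -42 (H = -7*6 = -42)
v(d) = d³
b(Z) = (4 - Z/3)² (b(Z) = (3 + (Z*(-⅓) + 1))² = (3 + (-Z/3 + 1))² = (3 + (1 - Z/3))² = (4 - Z/3)²)
v(7)*(b((H + 3) - 7) + 101) = 7³*((-12 + ((-42 + 3) - 7))²/9 + 101) = 343*((-12 + (-39 - 7))²/9 + 101) = 343*((-12 - 46)²/9 + 101) = 343*((⅑)*(-58)² + 101) = 343*((⅑)*3364 + 101) = 343*(3364/9 + 101) = 343*(4273/9) = 1465639/9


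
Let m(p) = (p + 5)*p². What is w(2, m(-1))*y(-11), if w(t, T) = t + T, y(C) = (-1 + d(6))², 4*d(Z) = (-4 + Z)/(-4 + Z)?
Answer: 27/8 ≈ 3.3750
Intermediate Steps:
m(p) = p²*(5 + p) (m(p) = (5 + p)*p² = p²*(5 + p))
d(Z) = ¼ (d(Z) = ((-4 + Z)/(-4 + Z))/4 = (¼)*1 = ¼)
y(C) = 9/16 (y(C) = (-1 + ¼)² = (-¾)² = 9/16)
w(t, T) = T + t
w(2, m(-1))*y(-11) = ((-1)²*(5 - 1) + 2)*(9/16) = (1*4 + 2)*(9/16) = (4 + 2)*(9/16) = 6*(9/16) = 27/8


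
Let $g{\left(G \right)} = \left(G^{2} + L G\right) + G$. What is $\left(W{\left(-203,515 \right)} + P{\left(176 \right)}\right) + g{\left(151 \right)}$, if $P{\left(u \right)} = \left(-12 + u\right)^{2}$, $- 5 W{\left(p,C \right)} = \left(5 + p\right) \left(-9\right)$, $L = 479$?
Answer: $\frac{609103}{5} \approx 1.2182 \cdot 10^{5}$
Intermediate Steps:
$g{\left(G \right)} = G^{2} + 480 G$ ($g{\left(G \right)} = \left(G^{2} + 479 G\right) + G = G^{2} + 480 G$)
$W{\left(p,C \right)} = 9 + \frac{9 p}{5}$ ($W{\left(p,C \right)} = - \frac{\left(5 + p\right) \left(-9\right)}{5} = - \frac{-45 - 9 p}{5} = 9 + \frac{9 p}{5}$)
$\left(W{\left(-203,515 \right)} + P{\left(176 \right)}\right) + g{\left(151 \right)} = \left(\left(9 + \frac{9}{5} \left(-203\right)\right) + \left(-12 + 176\right)^{2}\right) + 151 \left(480 + 151\right) = \left(\left(9 - \frac{1827}{5}\right) + 164^{2}\right) + 151 \cdot 631 = \left(- \frac{1782}{5} + 26896\right) + 95281 = \frac{132698}{5} + 95281 = \frac{609103}{5}$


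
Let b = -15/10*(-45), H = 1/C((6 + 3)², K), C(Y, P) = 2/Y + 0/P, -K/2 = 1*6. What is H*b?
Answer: 10935/4 ≈ 2733.8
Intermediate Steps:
K = -12 (K = -2*6 = -12)
C(Y, P) = 2/Y (C(Y, P) = 2/Y + 0 = 2/Y)
H = 81/2 (H = 1/(2/((6 + 3)²)) = 1/(2/(9²)) = 1/(2/81) = 81/2 ≈ 40.500)
b = 135/2 (b = -15*⅒*(-45) = -3/2*(-45) = 135/2 ≈ 67.500)
H*b = (81/2)*(135/2) = 10935/4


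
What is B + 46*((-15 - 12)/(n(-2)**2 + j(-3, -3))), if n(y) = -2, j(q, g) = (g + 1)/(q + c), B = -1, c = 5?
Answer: -415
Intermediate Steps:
j(q, g) = (1 + g)/(5 + q) (j(q, g) = (g + 1)/(q + 5) = (1 + g)/(5 + q))
B + 46*((-15 - 12)/(n(-2)**2 + j(-3, -3))) = -1 + 46*((-15 - 12)/((-2)**2 + (1 - 3)/(5 - 3))) = -1 + 46*(-27/(4 - 2/2)) = -1 + 46*(-27/(4 + (1/2)*(-2))) = -1 + 46*(-27/(4 - 1)) = -1 + 46*(-27/3) = -1 + 46*(-27*1/3) = -1 + 46*(-9) = -1 - 414 = -415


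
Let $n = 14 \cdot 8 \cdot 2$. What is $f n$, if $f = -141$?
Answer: $-31584$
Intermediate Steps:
$n = 224$ ($n = 112 \cdot 2 = 224$)
$f n = \left(-141\right) 224 = -31584$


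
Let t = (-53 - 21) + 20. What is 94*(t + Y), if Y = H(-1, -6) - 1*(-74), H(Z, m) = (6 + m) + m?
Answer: 1316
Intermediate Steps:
H(Z, m) = 6 + 2*m
t = -54 (t = -74 + 20 = -54)
Y = 68 (Y = (6 + 2*(-6)) - 1*(-74) = (6 - 12) + 74 = -6 + 74 = 68)
94*(t + Y) = 94*(-54 + 68) = 94*14 = 1316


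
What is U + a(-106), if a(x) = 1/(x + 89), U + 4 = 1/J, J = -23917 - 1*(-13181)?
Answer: -740801/182512 ≈ -4.0589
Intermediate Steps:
J = -10736 (J = -23917 + 13181 = -10736)
U = -42945/10736 (U = -4 + 1/(-10736) = -4 - 1/10736 = -42945/10736 ≈ -4.0001)
a(x) = 1/(89 + x)
U + a(-106) = -42945/10736 + 1/(89 - 106) = -42945/10736 + 1/(-17) = -42945/10736 - 1/17 = -740801/182512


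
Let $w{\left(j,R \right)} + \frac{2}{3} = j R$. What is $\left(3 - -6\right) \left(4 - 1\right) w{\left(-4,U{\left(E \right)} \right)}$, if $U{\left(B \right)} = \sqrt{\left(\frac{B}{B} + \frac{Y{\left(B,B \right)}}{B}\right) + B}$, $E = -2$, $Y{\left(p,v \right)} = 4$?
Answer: $-18 - 108 i \sqrt{3} \approx -18.0 - 187.06 i$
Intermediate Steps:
$U{\left(B \right)} = \sqrt{1 + B + \frac{4}{B}}$ ($U{\left(B \right)} = \sqrt{\left(\frac{B}{B} + \frac{4}{B}\right) + B} = \sqrt{\left(1 + \frac{4}{B}\right) + B} = \sqrt{1 + B + \frac{4}{B}}$)
$w{\left(j,R \right)} = - \frac{2}{3} + R j$ ($w{\left(j,R \right)} = - \frac{2}{3} + j R = - \frac{2}{3} + R j$)
$\left(3 - -6\right) \left(4 - 1\right) w{\left(-4,U{\left(E \right)} \right)} = \left(3 - -6\right) \left(4 - 1\right) \left(- \frac{2}{3} + \sqrt{1 - 2 + \frac{4}{-2}} \left(-4\right)\right) = \left(3 + 6\right) \left(4 - 1\right) \left(- \frac{2}{3} + \sqrt{1 - 2 + 4 \left(- \frac{1}{2}\right)} \left(-4\right)\right) = 9 \cdot 3 \left(- \frac{2}{3} + \sqrt{1 - 2 - 2} \left(-4\right)\right) = 27 \left(- \frac{2}{3} + \sqrt{-3} \left(-4\right)\right) = 27 \left(- \frac{2}{3} + i \sqrt{3} \left(-4\right)\right) = 27 \left(- \frac{2}{3} - 4 i \sqrt{3}\right) = -18 - 108 i \sqrt{3}$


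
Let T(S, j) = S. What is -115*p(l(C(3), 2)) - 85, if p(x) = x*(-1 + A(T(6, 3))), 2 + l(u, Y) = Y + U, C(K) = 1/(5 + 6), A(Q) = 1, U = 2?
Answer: -85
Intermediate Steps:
C(K) = 1/11
l(u, Y) = Y (l(u, Y) = -2 + (Y + 2) = -2 + (2 + Y) = Y)
p(x) = 0 (p(x) = x*(-1 + 1) = x*0 = 0)
-115*p(l(C(3), 2)) - 85 = -115*0 - 85 = 0 - 85 = -85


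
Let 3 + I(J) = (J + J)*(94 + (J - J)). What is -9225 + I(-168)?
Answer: -40812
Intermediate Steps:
I(J) = -3 + 188*J (I(J) = -3 + (J + J)*(94 + (J - J)) = -3 + (2*J)*(94 + 0) = -3 + (2*J)*94 = -3 + 188*J)
-9225 + I(-168) = -9225 + (-3 + 188*(-168)) = -9225 + (-3 - 31584) = -9225 - 31587 = -40812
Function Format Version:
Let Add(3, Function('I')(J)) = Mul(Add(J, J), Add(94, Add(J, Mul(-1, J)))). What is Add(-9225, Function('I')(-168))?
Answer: -40812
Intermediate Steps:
Function('I')(J) = Add(-3, Mul(188, J)) (Function('I')(J) = Add(-3, Mul(Add(J, J), Add(94, Add(J, Mul(-1, J))))) = Add(-3, Mul(Mul(2, J), Add(94, 0))) = Add(-3, Mul(Mul(2, J), 94)) = Add(-3, Mul(188, J)))
Add(-9225, Function('I')(-168)) = Add(-9225, Add(-3, Mul(188, -168))) = Add(-9225, Add(-3, -31584)) = Add(-9225, -31587) = -40812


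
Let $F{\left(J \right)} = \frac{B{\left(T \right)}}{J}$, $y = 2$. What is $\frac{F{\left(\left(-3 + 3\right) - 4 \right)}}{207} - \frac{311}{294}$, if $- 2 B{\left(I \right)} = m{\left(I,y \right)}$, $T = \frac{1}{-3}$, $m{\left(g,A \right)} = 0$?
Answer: $- \frac{311}{294} \approx -1.0578$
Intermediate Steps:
$T = - \frac{1}{3} \approx -0.33333$
$B{\left(I \right)} = 0$ ($B{\left(I \right)} = \left(- \frac{1}{2}\right) 0 = 0$)
$F{\left(J \right)} = 0$ ($F{\left(J \right)} = \frac{0}{J} = 0$)
$\frac{F{\left(\left(-3 + 3\right) - 4 \right)}}{207} - \frac{311}{294} = \frac{0}{207} - \frac{311}{294} = 0 \cdot \frac{1}{207} - \frac{311}{294} = 0 - \frac{311}{294} = - \frac{311}{294}$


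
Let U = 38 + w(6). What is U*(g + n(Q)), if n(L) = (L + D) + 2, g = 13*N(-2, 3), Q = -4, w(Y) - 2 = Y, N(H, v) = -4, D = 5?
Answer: -2254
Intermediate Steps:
w(Y) = 2 + Y
U = 46 (U = 38 + (2 + 6) = 38 + 8 = 46)
g = -52 (g = 13*(-4) = -52)
n(L) = 7 + L (n(L) = (L + 5) + 2 = (5 + L) + 2 = 7 + L)
U*(g + n(Q)) = 46*(-52 + (7 - 4)) = 46*(-52 + 3) = 46*(-49) = -2254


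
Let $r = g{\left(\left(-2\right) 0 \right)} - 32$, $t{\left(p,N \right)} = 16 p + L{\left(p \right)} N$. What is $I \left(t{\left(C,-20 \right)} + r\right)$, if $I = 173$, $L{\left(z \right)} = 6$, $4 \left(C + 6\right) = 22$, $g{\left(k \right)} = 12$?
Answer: $-25604$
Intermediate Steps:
$C = - \frac{1}{2}$ ($C = -6 + \frac{1}{4} \cdot 22 = -6 + \frac{11}{2} = - \frac{1}{2} \approx -0.5$)
$t{\left(p,N \right)} = 6 N + 16 p$ ($t{\left(p,N \right)} = 16 p + 6 N = 6 N + 16 p$)
$r = -20$ ($r = 12 - 32 = -20$)
$I \left(t{\left(C,-20 \right)} + r\right) = 173 \left(\left(6 \left(-20\right) + 16 \left(- \frac{1}{2}\right)\right) - 20\right) = 173 \left(\left(-120 - 8\right) - 20\right) = 173 \left(-128 - 20\right) = 173 \left(-148\right) = -25604$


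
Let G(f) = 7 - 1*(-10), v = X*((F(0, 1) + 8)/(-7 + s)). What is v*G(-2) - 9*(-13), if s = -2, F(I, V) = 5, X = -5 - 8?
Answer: 3926/9 ≈ 436.22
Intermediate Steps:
X = -13
v = 169/9 (v = -13*(5 + 8)/(-7 - 2) = -169/(-9) = -169*(-1)/9 = -13*(-13/9) = 169/9 ≈ 18.778)
G(f) = 17 (G(f) = 7 + 10 = 17)
v*G(-2) - 9*(-13) = (169/9)*17 - 9*(-13) = 2873/9 + 117 = 3926/9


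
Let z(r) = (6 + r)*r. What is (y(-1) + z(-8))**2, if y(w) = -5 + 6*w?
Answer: 25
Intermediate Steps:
z(r) = r*(6 + r)
(y(-1) + z(-8))**2 = ((-5 + 6*(-1)) - 8*(6 - 8))**2 = ((-5 - 6) - 8*(-2))**2 = (-11 + 16)**2 = 5**2 = 25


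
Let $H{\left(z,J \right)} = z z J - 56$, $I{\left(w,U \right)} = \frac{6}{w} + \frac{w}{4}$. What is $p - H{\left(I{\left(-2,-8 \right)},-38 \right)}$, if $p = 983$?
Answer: $\frac{3009}{2} \approx 1504.5$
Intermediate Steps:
$I{\left(w,U \right)} = \frac{6}{w} + \frac{w}{4}$ ($I{\left(w,U \right)} = \frac{6}{w} + w \frac{1}{4} = \frac{6}{w} + \frac{w}{4}$)
$H{\left(z,J \right)} = -56 + J z^{2}$ ($H{\left(z,J \right)} = z^{2} J - 56 = J z^{2} - 56 = -56 + J z^{2}$)
$p - H{\left(I{\left(-2,-8 \right)},-38 \right)} = 983 - \left(-56 - 38 \left(\frac{6}{-2} + \frac{1}{4} \left(-2\right)\right)^{2}\right) = 983 - \left(-56 - 38 \left(6 \left(- \frac{1}{2}\right) - \frac{1}{2}\right)^{2}\right) = 983 - \left(-56 - 38 \left(-3 - \frac{1}{2}\right)^{2}\right) = 983 - \left(-56 - 38 \left(- \frac{7}{2}\right)^{2}\right) = 983 - \left(-56 - \frac{931}{2}\right) = 983 - - \frac{1043}{2} = 983 + \frac{1043}{2} = \frac{3009}{2}$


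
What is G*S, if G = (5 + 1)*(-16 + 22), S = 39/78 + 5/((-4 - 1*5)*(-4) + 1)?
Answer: 846/37 ≈ 22.865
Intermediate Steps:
S = 47/74 (S = 39*(1/78) + 5/((-4 - 5)*(-4) + 1) = ½ + 5/(-9*(-4) + 1) = ½ + 5/(36 + 1) = ½ + 5/37 = 47/74 ≈ 0.63513)
G = 36 (G = 6*6 = 36)
G*S = 36*(47/74) = 846/37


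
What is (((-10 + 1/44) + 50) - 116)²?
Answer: 11175649/1936 ≈ 5772.5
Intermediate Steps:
(((-10 + 1/44) + 50) - 116)² = ((-439/44 + 50) - 116)² = (1761/44 - 116)² = (-3343/44)² = 11175649/1936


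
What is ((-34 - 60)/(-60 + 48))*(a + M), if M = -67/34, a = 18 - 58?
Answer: -67069/204 ≈ -328.77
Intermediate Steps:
a = -40
M = -67/34 (M = -67*1/34 = -67/34 ≈ -1.9706)
((-34 - 60)/(-60 + 48))*(a + M) = ((-34 - 60)/(-60 + 48))*(-40 - 67/34) = -94/(-12)*(-1427/34) = -94*(-1/12)*(-1427/34) = (47/6)*(-1427/34) = -67069/204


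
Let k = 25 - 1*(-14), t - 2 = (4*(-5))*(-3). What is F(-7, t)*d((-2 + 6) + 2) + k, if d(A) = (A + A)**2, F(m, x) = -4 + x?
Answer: 8391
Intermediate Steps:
t = 62 (t = 2 + (4*(-5))*(-3) = 2 - 20*(-3) = 2 + 60 = 62)
k = 39 (k = 25 + 14 = 39)
d(A) = 4*A**2 (d(A) = (2*A)**2 = 4*A**2)
F(-7, t)*d((-2 + 6) + 2) + k = (-4 + 62)*(4*((-2 + 6) + 2)**2) + 39 = 58*(4*(4 + 2)**2) + 39 = 58*(4*6**2) + 39 = 58*(4*36) + 39 = 58*144 + 39 = 8352 + 39 = 8391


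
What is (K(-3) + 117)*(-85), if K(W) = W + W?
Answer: -9435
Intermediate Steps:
K(W) = 2*W
(K(-3) + 117)*(-85) = (2*(-3) + 117)*(-85) = (-6 + 117)*(-85) = 111*(-85) = -9435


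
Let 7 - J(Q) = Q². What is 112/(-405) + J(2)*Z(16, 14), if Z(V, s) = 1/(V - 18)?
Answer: -1439/810 ≈ -1.7765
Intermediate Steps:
Z(V, s) = 1/(-18 + V)
J(Q) = 7 - Q²
112/(-405) + J(2)*Z(16, 14) = 112/(-405) + (7 - 1*2²)/(-18 + 16) = 112*(-1/405) + (7 - 1*4)/(-2) = -112/405 + (7 - 4)*(-½) = -112/405 + 3*(-½) = -112/405 - 3/2 = -1439/810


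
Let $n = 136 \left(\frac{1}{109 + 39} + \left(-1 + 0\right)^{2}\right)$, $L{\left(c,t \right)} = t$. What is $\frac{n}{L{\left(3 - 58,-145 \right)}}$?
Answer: $- \frac{5066}{5365} \approx -0.94427$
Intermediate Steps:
$n = \frac{5066}{37}$ ($n = 136 \left(\frac{1}{148} + \left(-1\right)^{2}\right) = 136 \left(\frac{1}{148} + 1\right) = 136 \cdot \frac{149}{148} = \frac{5066}{37} \approx 136.92$)
$\frac{n}{L{\left(3 - 58,-145 \right)}} = \frac{5066}{37 \left(-145\right)} = \frac{5066}{37} \left(- \frac{1}{145}\right) = - \frac{5066}{5365}$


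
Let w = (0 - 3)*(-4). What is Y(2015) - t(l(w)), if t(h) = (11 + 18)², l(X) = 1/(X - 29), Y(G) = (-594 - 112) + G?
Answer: 468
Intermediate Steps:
Y(G) = -706 + G
w = 12 (w = -3*(-4) = 12)
l(X) = 1/(-29 + X)
t(h) = 841 (t(h) = 29² = 841)
Y(2015) - t(l(w)) = (-706 + 2015) - 1*841 = 1309 - 841 = 468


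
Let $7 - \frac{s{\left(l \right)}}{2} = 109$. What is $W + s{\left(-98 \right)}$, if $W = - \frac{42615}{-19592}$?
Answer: $- \frac{3954153}{19592} \approx -201.82$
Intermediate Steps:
$s{\left(l \right)} = -204$ ($s{\left(l \right)} = 14 - 218 = -204$)
$W = \frac{42615}{19592}$ ($W = \left(-42615\right) \left(- \frac{1}{19592}\right) = \frac{42615}{19592} \approx 2.1751$)
$W + s{\left(-98 \right)} = \frac{42615}{19592} - 204 = - \frac{3954153}{19592}$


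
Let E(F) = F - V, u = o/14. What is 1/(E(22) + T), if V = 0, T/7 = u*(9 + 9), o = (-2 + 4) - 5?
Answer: -⅕ ≈ -0.20000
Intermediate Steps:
o = -3 (o = 2 - 5 = -3)
u = -3/14 ≈ -0.21429
T = -27 (T = 7*(-3*(9 + 9)/14) = 7*(-3/14*18) = 7*(-27/7) = -27)
E(F) = F (E(F) = F - 1*0 = F + 0 = F)
1/(E(22) + T) = 1/(22 - 27) = 1/(-5) = -⅕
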